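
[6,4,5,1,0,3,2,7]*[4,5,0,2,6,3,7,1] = [7,6,3,5,4,2,0,1]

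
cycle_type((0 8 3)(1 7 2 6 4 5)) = 3.6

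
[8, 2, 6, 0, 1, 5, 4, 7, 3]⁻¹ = [3, 4, 1, 8, 6, 5, 2, 7, 0]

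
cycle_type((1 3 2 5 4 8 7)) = 7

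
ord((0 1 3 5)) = 4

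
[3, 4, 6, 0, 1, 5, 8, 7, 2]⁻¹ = [3, 4, 8, 0, 1, 5, 2, 7, 6]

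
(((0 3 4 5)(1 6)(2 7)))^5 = (0 3 4 5)(1 6)(2 7)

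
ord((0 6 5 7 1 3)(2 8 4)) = 6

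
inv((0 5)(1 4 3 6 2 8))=(0 5)(1 8 2 6 3 4)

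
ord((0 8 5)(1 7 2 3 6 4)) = 6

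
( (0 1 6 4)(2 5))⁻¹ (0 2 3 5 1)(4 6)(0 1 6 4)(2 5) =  (0 4)(1 5 3 2 6)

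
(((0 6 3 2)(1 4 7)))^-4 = (1 7 4)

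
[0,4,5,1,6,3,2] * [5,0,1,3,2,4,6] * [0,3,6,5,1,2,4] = [2,6,1,0,4,5,3]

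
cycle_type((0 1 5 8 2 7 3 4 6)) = 9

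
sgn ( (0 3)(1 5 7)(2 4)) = 1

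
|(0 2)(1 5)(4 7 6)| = 6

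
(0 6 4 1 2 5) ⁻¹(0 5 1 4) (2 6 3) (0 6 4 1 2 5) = (0 2 1 6) (3 5 4) 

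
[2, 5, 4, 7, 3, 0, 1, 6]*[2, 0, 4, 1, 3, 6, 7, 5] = [4, 6, 3, 5, 1, 2, 0, 7]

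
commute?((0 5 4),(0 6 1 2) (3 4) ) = no:(0 5 4) * (0 6 1 2) (3 4) = (0 5 3 4 6 1 2),(0 6 1 2) (3 4) * (0 5 4) = (0 6 1 2 5 4 3) 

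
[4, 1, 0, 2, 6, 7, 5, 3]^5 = [3, 1, 7, 5, 2, 4, 0, 6]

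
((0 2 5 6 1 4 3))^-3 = (0 1 2 4 5 3 6)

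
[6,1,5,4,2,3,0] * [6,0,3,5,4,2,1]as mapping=[0→1,1→0,2→2,3→4,4→3,5→5,6→6]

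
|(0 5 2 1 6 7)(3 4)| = 6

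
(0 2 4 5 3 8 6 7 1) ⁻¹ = (0 1 7 6 8 3 5 4 2) 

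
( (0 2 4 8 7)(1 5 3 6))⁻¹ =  (0 7 8 4 2)(1 6 3 5)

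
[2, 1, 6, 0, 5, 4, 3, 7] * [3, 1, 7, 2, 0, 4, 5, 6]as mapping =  [0→7, 1→1, 2→5, 3→3, 4→4, 5→0, 6→2, 7→6]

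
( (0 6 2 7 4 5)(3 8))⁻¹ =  (0 5 4 7 2 6)(3 8)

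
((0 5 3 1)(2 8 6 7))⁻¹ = (0 1 3 5)(2 7 6 8)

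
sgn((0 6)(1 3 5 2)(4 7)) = -1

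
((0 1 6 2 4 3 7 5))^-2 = (0 7 4 6)(1 5 3 2)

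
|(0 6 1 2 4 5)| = 6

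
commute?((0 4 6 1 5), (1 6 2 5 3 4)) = no:(0 4 6 1 5)*(1 6 2 5 3 4) = (0 1 3 4 2 5), (1 6 2 5 3 4)*(0 4 6 1 5) = (0 4 5 3 6 2)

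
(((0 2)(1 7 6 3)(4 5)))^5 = (0 2)(1 7 6 3)(4 5)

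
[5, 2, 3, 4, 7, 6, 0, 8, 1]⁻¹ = [6, 8, 1, 2, 3, 0, 5, 4, 7]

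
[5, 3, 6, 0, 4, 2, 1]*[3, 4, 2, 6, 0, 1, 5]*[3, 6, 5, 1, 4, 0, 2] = [6, 2, 0, 1, 3, 5, 4]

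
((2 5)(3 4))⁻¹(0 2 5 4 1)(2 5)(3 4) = (0 5 2 3 1)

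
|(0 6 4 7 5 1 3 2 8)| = 9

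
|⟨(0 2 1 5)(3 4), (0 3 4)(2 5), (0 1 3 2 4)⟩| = 720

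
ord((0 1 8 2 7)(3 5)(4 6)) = 10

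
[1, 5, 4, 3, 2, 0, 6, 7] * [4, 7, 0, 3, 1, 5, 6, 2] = [7, 5, 1, 3, 0, 4, 6, 2]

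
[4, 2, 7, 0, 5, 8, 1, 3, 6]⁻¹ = [3, 6, 1, 7, 0, 4, 8, 2, 5]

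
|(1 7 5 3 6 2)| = 6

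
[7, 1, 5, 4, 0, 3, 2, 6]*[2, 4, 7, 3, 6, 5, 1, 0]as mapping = [0→0, 1→4, 2→5, 3→6, 4→2, 5→3, 6→7, 7→1]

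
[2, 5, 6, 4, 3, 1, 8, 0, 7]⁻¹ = [7, 5, 0, 4, 3, 1, 2, 8, 6]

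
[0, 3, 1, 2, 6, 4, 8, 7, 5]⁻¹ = [0, 2, 3, 1, 5, 8, 4, 7, 6]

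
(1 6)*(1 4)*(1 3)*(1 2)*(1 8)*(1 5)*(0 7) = (0 7)(1 6 4 3 2 8 5)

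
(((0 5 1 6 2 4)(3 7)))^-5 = (0 5 1 6 2 4)(3 7)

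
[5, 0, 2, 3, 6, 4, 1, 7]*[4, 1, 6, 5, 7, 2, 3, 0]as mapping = [0→2, 1→4, 2→6, 3→5, 4→3, 5→7, 6→1, 7→0]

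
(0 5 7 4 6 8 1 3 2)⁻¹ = (0 2 3 1 8 6 4 7 5)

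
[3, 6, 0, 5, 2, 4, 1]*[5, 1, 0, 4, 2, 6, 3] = [4, 3, 5, 6, 0, 2, 1]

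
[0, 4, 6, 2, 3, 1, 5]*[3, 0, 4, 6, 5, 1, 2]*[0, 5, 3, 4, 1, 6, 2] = [4, 6, 3, 1, 2, 0, 5]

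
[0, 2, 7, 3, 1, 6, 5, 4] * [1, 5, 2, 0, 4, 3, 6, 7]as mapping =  [0→1, 1→2, 2→7, 3→0, 4→5, 5→6, 6→3, 7→4]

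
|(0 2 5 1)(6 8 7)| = 12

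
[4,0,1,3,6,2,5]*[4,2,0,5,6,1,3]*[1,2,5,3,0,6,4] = [4,0,5,6,3,1,2] 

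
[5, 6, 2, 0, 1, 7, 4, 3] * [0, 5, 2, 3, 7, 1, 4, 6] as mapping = [0→1, 1→4, 2→2, 3→0, 4→5, 5→6, 6→7, 7→3] 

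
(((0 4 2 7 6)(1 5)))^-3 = (0 2 6 4 7)(1 5)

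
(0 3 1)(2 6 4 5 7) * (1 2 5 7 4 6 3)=(0 1)(2 3)(4 7 5)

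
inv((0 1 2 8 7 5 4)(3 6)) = (0 4 5 7 8 2 1)(3 6)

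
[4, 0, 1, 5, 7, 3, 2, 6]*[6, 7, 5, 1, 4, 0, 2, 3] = [4, 6, 7, 0, 3, 1, 5, 2]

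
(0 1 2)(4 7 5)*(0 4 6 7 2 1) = (2 4)(5 6 7)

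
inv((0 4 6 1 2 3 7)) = (0 7 3 2 1 6 4)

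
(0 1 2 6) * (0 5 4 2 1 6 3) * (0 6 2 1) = (0 2 3 6 5 4 1)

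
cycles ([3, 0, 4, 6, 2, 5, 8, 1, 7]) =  (0 3 6 8 7 1)(2 4)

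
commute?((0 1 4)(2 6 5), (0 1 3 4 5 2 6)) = no:(0 1 4)(2 6 5) * (0 1 3 4 5 2 6) = (0 3 4 1 5 6 2), (0 1 3 4 5 2 6) * (0 1 4)(2 6 5) = (0 4 2 5 6 1 3)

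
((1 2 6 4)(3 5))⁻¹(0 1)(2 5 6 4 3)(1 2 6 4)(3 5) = (0 2)(1 5 6 3 4)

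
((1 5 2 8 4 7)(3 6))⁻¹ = (1 7 4 8 2 5)(3 6)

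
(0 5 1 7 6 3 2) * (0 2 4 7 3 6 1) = (0 5)(1 3 4 7)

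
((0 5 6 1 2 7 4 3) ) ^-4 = (0 2) (1 3) (4 6) (5 7) 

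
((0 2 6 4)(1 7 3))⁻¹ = (0 4 6 2)(1 3 7)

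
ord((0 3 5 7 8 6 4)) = 7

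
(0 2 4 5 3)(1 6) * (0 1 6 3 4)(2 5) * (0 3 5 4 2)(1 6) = (0 4)(1 5 2 3 6)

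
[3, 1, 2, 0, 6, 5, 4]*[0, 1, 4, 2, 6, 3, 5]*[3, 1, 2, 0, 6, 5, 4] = [2, 1, 6, 3, 5, 0, 4]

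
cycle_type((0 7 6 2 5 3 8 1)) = 8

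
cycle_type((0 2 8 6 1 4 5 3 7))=9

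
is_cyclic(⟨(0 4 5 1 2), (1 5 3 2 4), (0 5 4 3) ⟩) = no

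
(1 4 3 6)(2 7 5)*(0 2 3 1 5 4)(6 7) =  (0 2 6 5 3 7 4 1)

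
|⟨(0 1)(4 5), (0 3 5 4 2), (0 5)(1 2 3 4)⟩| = 360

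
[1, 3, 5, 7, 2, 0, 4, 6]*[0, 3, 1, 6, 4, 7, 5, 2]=[3, 6, 7, 2, 1, 0, 4, 5]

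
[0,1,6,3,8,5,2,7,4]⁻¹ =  [0,1,6,3,8,5,2,7,4]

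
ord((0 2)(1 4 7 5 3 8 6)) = 14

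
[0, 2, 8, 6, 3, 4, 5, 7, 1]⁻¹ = [0, 8, 1, 4, 5, 6, 3, 7, 2]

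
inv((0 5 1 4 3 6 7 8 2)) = (0 2 8 7 6 3 4 1 5)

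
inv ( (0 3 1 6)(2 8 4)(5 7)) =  (0 6 1 3)(2 4 8)(5 7)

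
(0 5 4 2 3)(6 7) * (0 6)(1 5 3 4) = (0 3 6 7)(1 5)(2 4)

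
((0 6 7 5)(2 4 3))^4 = (2 4 3)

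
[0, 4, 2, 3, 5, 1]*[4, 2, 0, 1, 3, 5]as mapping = [0→4, 1→3, 2→0, 3→1, 4→5, 5→2]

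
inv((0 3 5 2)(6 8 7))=(0 2 5 3)(6 7 8)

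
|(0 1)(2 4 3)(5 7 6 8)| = 12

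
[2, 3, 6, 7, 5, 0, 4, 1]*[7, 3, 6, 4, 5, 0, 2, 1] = [6, 4, 2, 1, 0, 7, 5, 3] 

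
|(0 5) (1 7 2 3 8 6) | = 6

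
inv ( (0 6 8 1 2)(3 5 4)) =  (0 2 1 8 6)(3 4 5)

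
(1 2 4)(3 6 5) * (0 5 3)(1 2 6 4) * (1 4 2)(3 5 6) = (0 6 5)(1 3 2 4)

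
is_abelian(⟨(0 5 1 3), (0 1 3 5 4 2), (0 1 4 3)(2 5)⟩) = no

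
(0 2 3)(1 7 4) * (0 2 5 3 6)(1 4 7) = (0 5 3 2 6)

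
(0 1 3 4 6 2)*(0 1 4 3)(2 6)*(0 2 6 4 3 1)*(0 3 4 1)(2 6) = (0 4 2 3)(1 6)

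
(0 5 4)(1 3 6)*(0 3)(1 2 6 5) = (0 1)(2 6)(3 5 4)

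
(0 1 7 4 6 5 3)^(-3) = (0 6 1 5 7 3 4)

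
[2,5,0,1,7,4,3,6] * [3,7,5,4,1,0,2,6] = [5,0,3,7,6,1,4,2]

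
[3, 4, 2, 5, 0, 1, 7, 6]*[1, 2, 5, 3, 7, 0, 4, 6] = [3, 7, 5, 0, 1, 2, 6, 4]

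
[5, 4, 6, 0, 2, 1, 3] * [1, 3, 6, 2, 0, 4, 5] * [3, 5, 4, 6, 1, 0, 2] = [1, 3, 0, 5, 2, 6, 4]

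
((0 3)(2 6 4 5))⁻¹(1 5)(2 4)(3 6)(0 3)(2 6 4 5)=(0 4)(1 2)(5 6)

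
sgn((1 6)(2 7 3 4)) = 1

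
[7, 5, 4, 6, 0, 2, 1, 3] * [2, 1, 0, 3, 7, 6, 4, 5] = [5, 6, 7, 4, 2, 0, 1, 3]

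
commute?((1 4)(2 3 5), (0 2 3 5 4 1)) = no:(1 4)(2 3 5)*(0 2 3 5 4 1) = (0 2 5 3 4), (0 2 3 5 4 1)*(1 4)(2 3 5) = (0 3 2 5 1)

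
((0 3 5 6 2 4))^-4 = (0 5 2)(3 6 4)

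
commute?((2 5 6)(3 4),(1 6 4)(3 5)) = no:(2 5 6)(3 4) * (1 6 4)(3 5) = (1 6 2 3)(4 5),(1 6 4)(3 5) * (2 5 6)(3 4) = (1 2 5 4)(3 6)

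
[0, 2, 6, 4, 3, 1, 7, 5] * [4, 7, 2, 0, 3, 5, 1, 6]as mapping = [0→4, 1→2, 2→1, 3→3, 4→0, 5→7, 6→6, 7→5]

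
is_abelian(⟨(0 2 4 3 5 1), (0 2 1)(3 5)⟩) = no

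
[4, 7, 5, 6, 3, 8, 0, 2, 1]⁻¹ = [6, 8, 7, 4, 0, 2, 3, 1, 5]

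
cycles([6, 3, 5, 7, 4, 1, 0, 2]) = (0 6)(1 3 7 2 5)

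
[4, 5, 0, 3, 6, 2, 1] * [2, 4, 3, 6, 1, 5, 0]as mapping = [0→1, 1→5, 2→2, 3→6, 4→0, 5→3, 6→4]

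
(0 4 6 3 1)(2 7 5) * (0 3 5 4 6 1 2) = (0 6 5)(1 3 2 7 4)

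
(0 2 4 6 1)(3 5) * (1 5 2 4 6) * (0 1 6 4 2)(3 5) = (0 2 4 6 3)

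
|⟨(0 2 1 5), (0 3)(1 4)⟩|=48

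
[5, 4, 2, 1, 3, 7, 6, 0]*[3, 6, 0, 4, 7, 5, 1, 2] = [5, 7, 0, 6, 4, 2, 1, 3]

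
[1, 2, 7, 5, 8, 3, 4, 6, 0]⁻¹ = [8, 0, 1, 5, 6, 3, 7, 2, 4]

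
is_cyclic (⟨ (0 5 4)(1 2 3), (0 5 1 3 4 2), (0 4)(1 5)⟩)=no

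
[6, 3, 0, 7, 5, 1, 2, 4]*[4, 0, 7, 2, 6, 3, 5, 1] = [5, 2, 4, 1, 3, 0, 7, 6]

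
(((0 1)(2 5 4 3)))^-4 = ()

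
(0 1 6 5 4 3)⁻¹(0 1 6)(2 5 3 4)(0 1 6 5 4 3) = (0 3 2 4)(1 6 5)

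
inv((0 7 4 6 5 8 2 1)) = (0 1 2 8 5 6 4 7)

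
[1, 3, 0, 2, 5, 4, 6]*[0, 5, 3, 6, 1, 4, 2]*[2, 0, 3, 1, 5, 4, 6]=[4, 6, 2, 1, 5, 0, 3]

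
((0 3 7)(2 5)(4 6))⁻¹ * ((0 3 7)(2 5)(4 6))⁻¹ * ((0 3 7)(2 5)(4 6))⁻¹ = (2 5)(4 6)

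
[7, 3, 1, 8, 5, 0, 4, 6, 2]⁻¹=[5, 2, 8, 1, 6, 4, 7, 0, 3]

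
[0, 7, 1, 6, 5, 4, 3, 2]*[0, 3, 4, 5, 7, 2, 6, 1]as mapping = [0→0, 1→1, 2→3, 3→6, 4→2, 5→7, 6→5, 7→4]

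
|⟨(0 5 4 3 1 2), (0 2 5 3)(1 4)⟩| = 720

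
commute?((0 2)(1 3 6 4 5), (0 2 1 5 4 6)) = no:(0 2)(1 3 6 4 5) * (0 2 1 5 4 6) = (0 1 3), (0 2 1 5 4 6) * (0 2)(1 3 6 4 5) = (2 3 6)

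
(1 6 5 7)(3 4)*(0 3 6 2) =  (0 3 4 6 5 7 1 2)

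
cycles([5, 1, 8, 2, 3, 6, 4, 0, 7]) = (0 5 6 4 3 2 8 7)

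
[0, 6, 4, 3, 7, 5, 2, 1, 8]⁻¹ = [0, 7, 6, 3, 2, 5, 1, 4, 8]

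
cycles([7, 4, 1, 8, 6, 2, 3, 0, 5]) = (0 7) (1 4 6 3 8 5 2) 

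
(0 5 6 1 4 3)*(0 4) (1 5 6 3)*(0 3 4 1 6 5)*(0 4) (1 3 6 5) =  (0 1 6 4 5) 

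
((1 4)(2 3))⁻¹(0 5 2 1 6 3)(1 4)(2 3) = (0 5 3 4 6 2)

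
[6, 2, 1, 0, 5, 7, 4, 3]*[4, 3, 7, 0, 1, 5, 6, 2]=[6, 7, 3, 4, 5, 2, 1, 0]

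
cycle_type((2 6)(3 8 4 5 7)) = 2.5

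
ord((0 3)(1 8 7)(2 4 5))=6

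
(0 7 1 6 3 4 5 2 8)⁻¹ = (0 8 2 5 4 3 6 1 7)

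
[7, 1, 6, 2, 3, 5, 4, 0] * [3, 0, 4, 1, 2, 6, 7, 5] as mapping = [0→5, 1→0, 2→7, 3→4, 4→1, 5→6, 6→2, 7→3] 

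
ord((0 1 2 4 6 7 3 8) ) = 8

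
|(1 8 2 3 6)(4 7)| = 10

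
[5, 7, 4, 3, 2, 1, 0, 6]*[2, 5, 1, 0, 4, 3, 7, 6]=[3, 6, 4, 0, 1, 5, 2, 7]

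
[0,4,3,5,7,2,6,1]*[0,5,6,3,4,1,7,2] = [0,4,3,1,2,6,7,5]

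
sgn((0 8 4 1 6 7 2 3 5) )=1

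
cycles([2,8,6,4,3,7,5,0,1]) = (0 2 6 5 7)(1 8)(3 4)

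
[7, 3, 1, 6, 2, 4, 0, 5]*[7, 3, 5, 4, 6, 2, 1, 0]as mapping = [0→0, 1→4, 2→3, 3→1, 4→5, 5→6, 6→7, 7→2]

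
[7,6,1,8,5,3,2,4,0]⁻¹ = [8,2,6,5,7,4,1,0,3]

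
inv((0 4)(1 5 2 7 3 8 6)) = (0 4)(1 6 8 3 7 2 5)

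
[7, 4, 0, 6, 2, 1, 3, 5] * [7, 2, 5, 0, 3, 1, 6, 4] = [4, 3, 7, 6, 5, 2, 0, 1]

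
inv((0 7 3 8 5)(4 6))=(0 5 8 3 7)(4 6)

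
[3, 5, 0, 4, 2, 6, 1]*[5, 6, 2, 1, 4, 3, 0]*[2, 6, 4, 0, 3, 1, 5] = [6, 0, 1, 3, 4, 2, 5]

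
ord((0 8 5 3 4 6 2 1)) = 8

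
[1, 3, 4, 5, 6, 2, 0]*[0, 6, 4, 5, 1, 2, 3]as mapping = [0→6, 1→5, 2→1, 3→2, 4→3, 5→4, 6→0]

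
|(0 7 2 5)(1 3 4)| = 12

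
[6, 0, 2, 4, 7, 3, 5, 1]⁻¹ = [1, 7, 2, 5, 3, 6, 0, 4]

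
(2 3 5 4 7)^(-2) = (2 4 3 7 5)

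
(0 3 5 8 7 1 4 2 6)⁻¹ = (0 6 2 4 1 7 8 5 3)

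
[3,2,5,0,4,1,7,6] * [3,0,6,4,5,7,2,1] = [4,6,7,3,5,0,1,2]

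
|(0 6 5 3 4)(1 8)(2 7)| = 10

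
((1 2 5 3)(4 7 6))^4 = (4 7 6)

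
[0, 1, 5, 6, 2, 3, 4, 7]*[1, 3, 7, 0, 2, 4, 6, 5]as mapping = [0→1, 1→3, 2→4, 3→6, 4→7, 5→0, 6→2, 7→5]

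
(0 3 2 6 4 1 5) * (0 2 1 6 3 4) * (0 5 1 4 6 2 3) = (0 6 5 3 4 2)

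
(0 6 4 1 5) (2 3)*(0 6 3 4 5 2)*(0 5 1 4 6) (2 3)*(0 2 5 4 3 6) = (0 5 2) (1 6) (3 4) 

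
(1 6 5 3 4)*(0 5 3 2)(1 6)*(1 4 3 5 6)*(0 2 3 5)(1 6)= (0 1 4 6)(3 5)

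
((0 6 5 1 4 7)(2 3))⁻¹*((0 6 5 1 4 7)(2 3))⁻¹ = (0 4 5)(1 6 7)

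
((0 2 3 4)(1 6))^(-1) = (0 4 3 2)(1 6)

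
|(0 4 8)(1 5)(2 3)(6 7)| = 6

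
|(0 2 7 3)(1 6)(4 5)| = 4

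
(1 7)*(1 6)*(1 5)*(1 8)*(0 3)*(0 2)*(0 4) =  (0 3 2 4)(1 7 6 5 8)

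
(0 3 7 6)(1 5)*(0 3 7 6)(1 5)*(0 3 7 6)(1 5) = (0 6 7 3)(1 5)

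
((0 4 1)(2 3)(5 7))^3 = (2 3)(5 7)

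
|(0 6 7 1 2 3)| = 6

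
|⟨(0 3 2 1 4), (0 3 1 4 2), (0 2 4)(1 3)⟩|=120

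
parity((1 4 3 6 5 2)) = odd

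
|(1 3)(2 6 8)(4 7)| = 6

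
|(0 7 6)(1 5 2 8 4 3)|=6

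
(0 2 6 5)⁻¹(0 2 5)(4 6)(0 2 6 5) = (0 2 6)(4 5)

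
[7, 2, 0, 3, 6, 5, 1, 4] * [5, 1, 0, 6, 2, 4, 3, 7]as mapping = [0→7, 1→0, 2→5, 3→6, 4→3, 5→4, 6→1, 7→2]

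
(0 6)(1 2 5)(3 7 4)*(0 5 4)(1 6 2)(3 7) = (0 2 4 7)(5 6)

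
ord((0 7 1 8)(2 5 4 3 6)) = 20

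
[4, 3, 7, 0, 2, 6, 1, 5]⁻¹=[3, 6, 4, 1, 0, 7, 5, 2]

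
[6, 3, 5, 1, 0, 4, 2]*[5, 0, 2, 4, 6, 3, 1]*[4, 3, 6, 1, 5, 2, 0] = [3, 5, 1, 4, 2, 0, 6]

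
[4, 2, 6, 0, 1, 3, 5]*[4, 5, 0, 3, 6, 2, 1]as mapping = [0→6, 1→0, 2→1, 3→4, 4→5, 5→3, 6→2]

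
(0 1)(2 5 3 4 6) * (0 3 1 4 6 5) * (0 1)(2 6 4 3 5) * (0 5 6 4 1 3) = (1 6 4 2 3)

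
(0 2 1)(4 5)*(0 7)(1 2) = (0 1 7)(4 5)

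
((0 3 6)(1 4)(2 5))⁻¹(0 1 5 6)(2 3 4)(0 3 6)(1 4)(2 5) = (0 3 4 2)(1 5 6)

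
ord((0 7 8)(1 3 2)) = 3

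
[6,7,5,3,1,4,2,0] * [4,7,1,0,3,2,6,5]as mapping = [0→6,1→5,2→2,3→0,4→7,5→3,6→1,7→4]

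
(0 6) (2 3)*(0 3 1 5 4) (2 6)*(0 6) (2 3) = (0 3) (1 5 4 6 2) 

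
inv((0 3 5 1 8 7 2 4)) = (0 4 2 7 8 1 5 3)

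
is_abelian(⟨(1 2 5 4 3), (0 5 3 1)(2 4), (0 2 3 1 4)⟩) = no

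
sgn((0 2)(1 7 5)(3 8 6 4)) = 1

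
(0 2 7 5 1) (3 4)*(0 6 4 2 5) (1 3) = (0 5 3 2 7) (1 6 4) 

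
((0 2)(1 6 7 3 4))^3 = (0 2)(1 3 6 4 7)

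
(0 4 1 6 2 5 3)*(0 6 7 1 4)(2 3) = (1 7)(2 5)(3 6)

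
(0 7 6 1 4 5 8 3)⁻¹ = (0 3 8 5 4 1 6 7)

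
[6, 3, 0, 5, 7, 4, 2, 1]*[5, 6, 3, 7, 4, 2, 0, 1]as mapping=[0→0, 1→7, 2→5, 3→2, 4→1, 5→4, 6→3, 7→6]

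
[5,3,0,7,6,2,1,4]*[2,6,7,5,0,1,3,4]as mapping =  [0→1,1→5,2→2,3→4,4→3,5→7,6→6,7→0]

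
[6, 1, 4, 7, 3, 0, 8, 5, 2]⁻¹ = [5, 1, 8, 4, 2, 7, 0, 3, 6]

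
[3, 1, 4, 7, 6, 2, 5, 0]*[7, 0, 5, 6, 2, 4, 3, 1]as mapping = [0→6, 1→0, 2→2, 3→1, 4→3, 5→5, 6→4, 7→7]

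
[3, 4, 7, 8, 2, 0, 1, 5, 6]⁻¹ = [5, 6, 4, 0, 1, 7, 8, 2, 3]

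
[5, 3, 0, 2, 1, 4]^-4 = [4, 2, 5, 0, 3, 1]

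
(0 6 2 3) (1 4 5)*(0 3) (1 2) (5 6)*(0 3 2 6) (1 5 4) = (0 4) (2 3) (5 6) 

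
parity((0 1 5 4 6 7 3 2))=odd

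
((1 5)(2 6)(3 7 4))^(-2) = (3 7 4)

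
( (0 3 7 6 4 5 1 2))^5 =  (0 5 7 2 4 3 1 6)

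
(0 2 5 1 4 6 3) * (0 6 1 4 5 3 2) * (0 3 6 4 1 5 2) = (0 3 4 5 1 2 6)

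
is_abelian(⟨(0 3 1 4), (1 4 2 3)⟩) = no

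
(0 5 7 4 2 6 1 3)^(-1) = (0 3 1 6 2 4 7 5)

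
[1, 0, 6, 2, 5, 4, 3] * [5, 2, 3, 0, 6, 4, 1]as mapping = [0→2, 1→5, 2→1, 3→3, 4→4, 5→6, 6→0]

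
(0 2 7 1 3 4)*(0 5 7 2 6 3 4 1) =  (0 6 3 1 4 5 7)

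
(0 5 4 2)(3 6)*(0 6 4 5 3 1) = (0 3 4 2 6 1)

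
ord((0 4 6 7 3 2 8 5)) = 8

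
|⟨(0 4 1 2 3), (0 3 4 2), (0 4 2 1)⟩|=120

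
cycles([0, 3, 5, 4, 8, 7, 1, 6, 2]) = (1 3 4 8 2 5 7 6)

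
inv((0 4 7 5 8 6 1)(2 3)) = (0 1 6 8 5 7 4)(2 3)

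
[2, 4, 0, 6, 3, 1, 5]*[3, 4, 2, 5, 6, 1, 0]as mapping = [0→2, 1→6, 2→3, 3→0, 4→5, 5→4, 6→1]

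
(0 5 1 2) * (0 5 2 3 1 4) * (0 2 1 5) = (0 1 3 5 4 2)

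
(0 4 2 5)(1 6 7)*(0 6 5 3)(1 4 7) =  (0 7 4 2 3)(1 5 6)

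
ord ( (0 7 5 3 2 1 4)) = 7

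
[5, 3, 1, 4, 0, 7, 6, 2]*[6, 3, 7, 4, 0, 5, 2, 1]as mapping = [0→5, 1→4, 2→3, 3→0, 4→6, 5→1, 6→2, 7→7]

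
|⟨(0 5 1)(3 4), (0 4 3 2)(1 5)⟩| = 720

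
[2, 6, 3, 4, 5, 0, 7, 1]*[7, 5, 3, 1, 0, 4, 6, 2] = [3, 6, 1, 0, 4, 7, 2, 5]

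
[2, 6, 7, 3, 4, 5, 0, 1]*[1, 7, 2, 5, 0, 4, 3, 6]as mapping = [0→2, 1→3, 2→6, 3→5, 4→0, 5→4, 6→1, 7→7]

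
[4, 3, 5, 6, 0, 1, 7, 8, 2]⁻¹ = [4, 5, 8, 1, 0, 2, 3, 6, 7]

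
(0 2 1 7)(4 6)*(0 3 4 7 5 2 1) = (0 1 5 2)(3 4 6 7)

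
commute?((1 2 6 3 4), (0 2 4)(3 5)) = no:(1 2 6 3 4) * (0 2 4)(3 5) = (0 2 6 5 3)(1 4), (0 2 4)(3 5) * (1 2 6 3 4) = (0 6 3 5 4)(1 2)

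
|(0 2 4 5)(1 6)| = 4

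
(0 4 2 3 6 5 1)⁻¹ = (0 1 5 6 3 2 4)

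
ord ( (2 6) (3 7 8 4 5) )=10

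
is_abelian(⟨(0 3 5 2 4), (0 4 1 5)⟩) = no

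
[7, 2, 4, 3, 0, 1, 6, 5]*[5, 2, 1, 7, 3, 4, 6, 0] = [0, 1, 3, 7, 5, 2, 6, 4]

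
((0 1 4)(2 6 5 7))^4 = (0 1 4)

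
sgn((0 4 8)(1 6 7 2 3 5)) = -1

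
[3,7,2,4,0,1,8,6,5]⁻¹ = [4,5,2,0,3,8,7,1,6]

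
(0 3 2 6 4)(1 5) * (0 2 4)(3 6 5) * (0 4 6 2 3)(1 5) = (0 2 1)(3 6 4)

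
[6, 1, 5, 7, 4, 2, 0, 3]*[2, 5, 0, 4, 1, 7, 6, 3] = [6, 5, 7, 3, 1, 0, 2, 4]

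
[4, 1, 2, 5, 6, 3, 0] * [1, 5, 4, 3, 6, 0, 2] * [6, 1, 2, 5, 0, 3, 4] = [4, 3, 0, 6, 2, 5, 1]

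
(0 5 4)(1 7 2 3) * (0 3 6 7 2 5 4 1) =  (0 4 3)(1 2 6 7 5)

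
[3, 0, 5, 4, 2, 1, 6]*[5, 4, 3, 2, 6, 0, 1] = [2, 5, 0, 6, 3, 4, 1]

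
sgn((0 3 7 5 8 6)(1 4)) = 1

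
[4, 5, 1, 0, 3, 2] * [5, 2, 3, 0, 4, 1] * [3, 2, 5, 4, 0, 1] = [0, 2, 5, 1, 3, 4]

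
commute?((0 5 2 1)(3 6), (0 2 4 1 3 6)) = no:(0 5 2 1)(3 6)*(0 2 4 1 3 6) = (0 5 4 1 2 3), (0 2 4 1 3 6)*(0 5 2 1)(3 6) = (0 1 6 5 2 4)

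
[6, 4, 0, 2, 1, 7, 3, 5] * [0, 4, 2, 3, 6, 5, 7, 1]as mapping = [0→7, 1→6, 2→0, 3→2, 4→4, 5→1, 6→3, 7→5]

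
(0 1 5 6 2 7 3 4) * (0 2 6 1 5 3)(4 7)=(0 5 1 3 7)(2 4)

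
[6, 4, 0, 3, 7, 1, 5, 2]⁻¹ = [2, 5, 7, 3, 1, 6, 0, 4]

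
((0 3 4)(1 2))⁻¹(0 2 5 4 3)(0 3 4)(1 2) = (0 4 3 1 5)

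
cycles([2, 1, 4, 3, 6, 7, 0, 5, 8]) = (0 2 4 6)(5 7)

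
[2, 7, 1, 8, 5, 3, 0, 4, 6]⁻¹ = [6, 2, 0, 5, 7, 4, 8, 1, 3]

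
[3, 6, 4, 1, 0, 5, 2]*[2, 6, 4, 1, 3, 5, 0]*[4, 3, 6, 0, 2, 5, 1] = [3, 4, 0, 1, 6, 5, 2]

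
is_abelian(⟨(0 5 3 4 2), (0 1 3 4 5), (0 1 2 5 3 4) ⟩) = no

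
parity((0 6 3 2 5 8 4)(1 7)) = odd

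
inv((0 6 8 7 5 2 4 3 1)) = (0 1 3 4 2 5 7 8 6)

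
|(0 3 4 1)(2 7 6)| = 12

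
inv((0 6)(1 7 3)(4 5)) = (0 6)(1 3 7)(4 5)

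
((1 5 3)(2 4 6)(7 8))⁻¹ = (1 3 5)(2 6 4)(7 8)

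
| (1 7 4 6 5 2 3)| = 7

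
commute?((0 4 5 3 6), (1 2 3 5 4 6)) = no:(0 4 5 3 6) * (1 2 3 5 4 6) = (0 6)(1 2 3), (1 2 3 5 4 6) * (0 4 5 3 6) = (0 4)(1 2 6)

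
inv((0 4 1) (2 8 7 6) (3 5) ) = (0 1 4) (2 6 7 8) (3 5) 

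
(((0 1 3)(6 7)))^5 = (0 3 1)(6 7)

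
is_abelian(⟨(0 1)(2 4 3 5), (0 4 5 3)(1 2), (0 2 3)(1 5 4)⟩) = no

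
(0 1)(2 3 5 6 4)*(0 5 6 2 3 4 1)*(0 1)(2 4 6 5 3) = (0 1 3 5 4 2 6)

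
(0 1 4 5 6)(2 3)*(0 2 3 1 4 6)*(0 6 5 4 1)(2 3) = (0 1 5 6 3 2)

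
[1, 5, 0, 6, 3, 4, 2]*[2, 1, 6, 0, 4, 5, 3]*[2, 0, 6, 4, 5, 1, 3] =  [0, 1, 6, 4, 2, 5, 3]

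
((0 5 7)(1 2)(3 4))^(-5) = (0 5 7)(1 2)(3 4)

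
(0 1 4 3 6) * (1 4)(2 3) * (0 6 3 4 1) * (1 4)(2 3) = (0 4 3 2 1)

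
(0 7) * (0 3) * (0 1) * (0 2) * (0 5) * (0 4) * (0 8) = (0 7 3 1 2 5 4 8)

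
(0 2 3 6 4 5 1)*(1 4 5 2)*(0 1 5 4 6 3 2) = (0 5 6 4)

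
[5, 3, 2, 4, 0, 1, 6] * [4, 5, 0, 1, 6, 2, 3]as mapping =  [0→2, 1→1, 2→0, 3→6, 4→4, 5→5, 6→3]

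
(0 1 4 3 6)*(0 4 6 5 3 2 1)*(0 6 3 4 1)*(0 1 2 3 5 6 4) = (0 4 3 6 2 1 5) 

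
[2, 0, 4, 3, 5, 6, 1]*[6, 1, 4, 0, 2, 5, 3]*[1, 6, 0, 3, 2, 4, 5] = [2, 5, 0, 1, 4, 3, 6]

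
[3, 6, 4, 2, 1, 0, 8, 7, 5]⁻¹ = [5, 4, 3, 0, 2, 8, 1, 7, 6]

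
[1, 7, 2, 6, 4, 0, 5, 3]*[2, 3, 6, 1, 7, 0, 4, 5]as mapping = [0→3, 1→5, 2→6, 3→4, 4→7, 5→2, 6→0, 7→1]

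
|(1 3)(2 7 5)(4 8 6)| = 6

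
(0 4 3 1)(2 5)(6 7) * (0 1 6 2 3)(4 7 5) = (0 7 2 4)(3 6 5)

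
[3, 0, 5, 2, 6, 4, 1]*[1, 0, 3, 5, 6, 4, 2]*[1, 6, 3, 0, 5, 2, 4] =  [2, 6, 5, 0, 3, 4, 1]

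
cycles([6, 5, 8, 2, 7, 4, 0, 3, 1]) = (0 6) (1 5 4 7 3 2 8) 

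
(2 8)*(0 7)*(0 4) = (0 7 4)(2 8)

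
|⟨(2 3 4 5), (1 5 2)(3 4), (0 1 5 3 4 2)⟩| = 720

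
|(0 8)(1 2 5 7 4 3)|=6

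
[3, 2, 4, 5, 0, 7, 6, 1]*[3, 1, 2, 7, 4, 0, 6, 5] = [7, 2, 4, 0, 3, 5, 6, 1]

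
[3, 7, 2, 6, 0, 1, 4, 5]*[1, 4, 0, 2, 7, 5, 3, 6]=[2, 6, 0, 3, 1, 4, 7, 5]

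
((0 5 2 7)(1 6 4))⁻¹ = (0 7 2 5)(1 4 6)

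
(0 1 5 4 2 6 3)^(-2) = (0 6 4 1 3 2 5)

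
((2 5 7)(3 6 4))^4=(2 5 7)(3 6 4)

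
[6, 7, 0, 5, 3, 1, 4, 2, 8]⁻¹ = [2, 5, 7, 4, 6, 3, 0, 1, 8]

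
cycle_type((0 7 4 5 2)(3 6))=2.5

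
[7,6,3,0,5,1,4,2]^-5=[3,5,7,2,6,4,1,0]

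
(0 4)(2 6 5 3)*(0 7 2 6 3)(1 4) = (0 1 4 7 2 3 6 5)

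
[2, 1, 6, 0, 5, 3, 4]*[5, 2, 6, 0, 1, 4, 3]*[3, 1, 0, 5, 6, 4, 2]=[2, 0, 5, 4, 6, 3, 1]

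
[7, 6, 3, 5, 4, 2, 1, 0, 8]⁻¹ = [7, 6, 5, 2, 4, 3, 1, 0, 8]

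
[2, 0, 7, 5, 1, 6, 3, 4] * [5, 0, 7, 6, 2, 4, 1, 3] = [7, 5, 3, 4, 0, 1, 6, 2]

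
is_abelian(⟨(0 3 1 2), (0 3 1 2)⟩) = yes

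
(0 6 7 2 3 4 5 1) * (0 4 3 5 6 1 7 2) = (0 1 4 6 2 5 7)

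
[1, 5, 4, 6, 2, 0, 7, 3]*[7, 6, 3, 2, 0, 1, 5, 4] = [6, 1, 0, 5, 3, 7, 4, 2]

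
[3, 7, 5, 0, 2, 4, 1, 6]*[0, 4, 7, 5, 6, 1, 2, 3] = [5, 3, 1, 0, 7, 6, 4, 2]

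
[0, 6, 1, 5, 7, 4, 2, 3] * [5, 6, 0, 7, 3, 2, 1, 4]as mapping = [0→5, 1→1, 2→6, 3→2, 4→4, 5→3, 6→0, 7→7]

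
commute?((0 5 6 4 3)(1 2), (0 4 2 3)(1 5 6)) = no:(0 5 6 4 3)(1 2)*(0 4 2 3)(1 5 6) = (0 6 2 5 1 3 4), (0 4 2 3)(1 5 6)*(0 5 6 4 3)(1 2) = (0 3 5 4 1 6 2)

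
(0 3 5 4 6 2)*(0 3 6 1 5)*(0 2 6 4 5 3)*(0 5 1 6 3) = (0 4 6 3 2 5 1)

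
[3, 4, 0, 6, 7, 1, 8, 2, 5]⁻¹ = [2, 5, 7, 0, 1, 8, 3, 4, 6]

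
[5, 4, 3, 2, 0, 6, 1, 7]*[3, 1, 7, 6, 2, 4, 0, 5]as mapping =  [0→4, 1→2, 2→6, 3→7, 4→3, 5→0, 6→1, 7→5]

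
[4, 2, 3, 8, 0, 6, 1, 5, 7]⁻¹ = [4, 6, 1, 2, 0, 7, 5, 8, 3]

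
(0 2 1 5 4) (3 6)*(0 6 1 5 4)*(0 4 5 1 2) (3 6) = (1 5 4 3 2) 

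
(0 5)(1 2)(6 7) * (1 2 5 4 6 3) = (0 4 6 7 3 1 5)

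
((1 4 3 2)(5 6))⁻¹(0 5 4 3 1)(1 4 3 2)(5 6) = (0 6 3 2 4)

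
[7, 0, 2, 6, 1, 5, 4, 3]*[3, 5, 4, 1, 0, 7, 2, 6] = [6, 3, 4, 2, 5, 7, 0, 1]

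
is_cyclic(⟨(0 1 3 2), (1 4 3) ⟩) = no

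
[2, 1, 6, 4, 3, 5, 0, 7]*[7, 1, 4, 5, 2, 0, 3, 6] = [4, 1, 3, 2, 5, 0, 7, 6]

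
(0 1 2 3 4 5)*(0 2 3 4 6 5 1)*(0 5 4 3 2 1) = (0 5 1 2 3 6 4)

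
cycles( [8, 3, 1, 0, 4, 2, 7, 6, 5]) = (0 8 5 2 1 3)(6 7)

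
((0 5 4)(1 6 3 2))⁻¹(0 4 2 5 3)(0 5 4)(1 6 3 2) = (0 1 4 2 5)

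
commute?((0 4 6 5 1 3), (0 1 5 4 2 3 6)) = no:(0 4 6 5 1 3) * (0 1 5 4 2 3 6) = (0 2 3 1 6 4), (0 1 5 4 2 3 6) * (0 4 6 5 1 3) = (0 3 5 6 4 2)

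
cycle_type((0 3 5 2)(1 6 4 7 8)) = 4.5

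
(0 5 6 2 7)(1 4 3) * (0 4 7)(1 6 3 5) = (0 1 7 4 5 3 6 2)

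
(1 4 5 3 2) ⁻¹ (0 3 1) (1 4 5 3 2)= (0 2 4) 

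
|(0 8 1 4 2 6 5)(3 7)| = 14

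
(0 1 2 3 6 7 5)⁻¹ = (0 5 7 6 3 2 1)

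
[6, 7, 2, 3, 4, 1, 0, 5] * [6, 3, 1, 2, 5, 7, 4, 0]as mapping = [0→4, 1→0, 2→1, 3→2, 4→5, 5→3, 6→6, 7→7]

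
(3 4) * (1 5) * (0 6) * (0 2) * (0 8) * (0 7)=(0 6 2 8 7)(1 5)(3 4)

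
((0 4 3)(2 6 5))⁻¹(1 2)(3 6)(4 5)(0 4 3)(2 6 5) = (0 5)(1 6)(2 3)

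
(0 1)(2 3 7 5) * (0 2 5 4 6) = (0 1 2 3 7 4 6)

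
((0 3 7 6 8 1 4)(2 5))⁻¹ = (0 4 1 8 6 7 3)(2 5)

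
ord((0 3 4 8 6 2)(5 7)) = 6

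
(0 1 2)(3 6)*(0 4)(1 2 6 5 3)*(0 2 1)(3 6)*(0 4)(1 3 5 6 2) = (0 3 6 4 1 5 2)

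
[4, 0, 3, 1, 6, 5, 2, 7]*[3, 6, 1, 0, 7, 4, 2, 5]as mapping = [0→7, 1→3, 2→0, 3→6, 4→2, 5→4, 6→1, 7→5]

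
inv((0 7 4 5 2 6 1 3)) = (0 3 1 6 2 5 4 7)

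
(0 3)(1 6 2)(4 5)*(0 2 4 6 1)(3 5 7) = (0 5 6 4 7 3 2)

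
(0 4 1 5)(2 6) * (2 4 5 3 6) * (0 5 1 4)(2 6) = (0 1 3 2 6)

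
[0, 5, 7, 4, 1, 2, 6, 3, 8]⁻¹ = [0, 4, 5, 7, 3, 1, 6, 2, 8]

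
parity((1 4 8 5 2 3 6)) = even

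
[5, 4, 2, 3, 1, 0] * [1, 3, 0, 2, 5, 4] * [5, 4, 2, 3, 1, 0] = [1, 0, 5, 2, 3, 4]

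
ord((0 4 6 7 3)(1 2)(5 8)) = 10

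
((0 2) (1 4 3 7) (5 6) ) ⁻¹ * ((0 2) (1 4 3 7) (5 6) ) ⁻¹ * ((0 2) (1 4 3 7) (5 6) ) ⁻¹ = (0 2) (1 4 3 7) (5 6) 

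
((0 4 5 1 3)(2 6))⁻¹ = (0 3 1 5 4)(2 6)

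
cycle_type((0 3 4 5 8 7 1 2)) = 8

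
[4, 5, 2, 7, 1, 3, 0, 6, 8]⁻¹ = [6, 4, 2, 5, 0, 1, 7, 3, 8]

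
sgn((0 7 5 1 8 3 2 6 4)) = 1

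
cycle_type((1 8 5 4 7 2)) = 6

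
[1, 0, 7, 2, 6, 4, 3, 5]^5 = [1, 0, 3, 6, 5, 7, 4, 2]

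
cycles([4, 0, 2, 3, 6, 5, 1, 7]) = (0 4 6 1)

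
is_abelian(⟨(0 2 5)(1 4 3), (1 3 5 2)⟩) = no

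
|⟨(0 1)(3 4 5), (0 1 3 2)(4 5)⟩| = 720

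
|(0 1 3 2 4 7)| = 6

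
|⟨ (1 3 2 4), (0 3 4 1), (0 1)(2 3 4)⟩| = 120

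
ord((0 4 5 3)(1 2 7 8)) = 4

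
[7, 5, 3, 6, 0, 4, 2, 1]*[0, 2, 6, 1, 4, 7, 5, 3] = [3, 7, 1, 5, 0, 4, 6, 2]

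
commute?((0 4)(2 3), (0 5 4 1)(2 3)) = no:(0 4)(2 3) * (0 5 4 1)(2 3) = (0 1)(4 5), (0 5 4 1)(2 3) * (0 4)(2 3) = (0 5)(1 4)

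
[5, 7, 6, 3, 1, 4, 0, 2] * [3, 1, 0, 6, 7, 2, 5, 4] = [2, 4, 5, 6, 1, 7, 3, 0]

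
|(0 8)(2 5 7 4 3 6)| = 6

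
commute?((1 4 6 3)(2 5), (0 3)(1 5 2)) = no:(1 4 6 3)(2 5)*(0 3)(1 5 2) = (0 3 5 1 4 6), (0 3)(1 5 2)*(1 4 6 3)(2 5) = (0 1 2 4 6 3)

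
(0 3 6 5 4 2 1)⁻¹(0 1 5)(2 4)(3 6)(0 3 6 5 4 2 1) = (0 4 3)(1 2)(5 6)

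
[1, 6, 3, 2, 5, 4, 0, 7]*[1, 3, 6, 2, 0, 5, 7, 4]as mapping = [0→3, 1→7, 2→2, 3→6, 4→5, 5→0, 6→1, 7→4]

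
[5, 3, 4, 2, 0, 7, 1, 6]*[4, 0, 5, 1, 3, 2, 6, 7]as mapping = [0→2, 1→1, 2→3, 3→5, 4→4, 5→7, 6→0, 7→6]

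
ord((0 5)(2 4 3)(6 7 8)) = 6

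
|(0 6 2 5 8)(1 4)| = 10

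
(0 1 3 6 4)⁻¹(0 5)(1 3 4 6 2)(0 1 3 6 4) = (0 4 2 3 6)(1 5)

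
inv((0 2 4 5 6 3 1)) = (0 1 3 6 5 4 2)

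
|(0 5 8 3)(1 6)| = 4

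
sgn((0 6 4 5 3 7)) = -1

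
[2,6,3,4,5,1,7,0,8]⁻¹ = [7,5,0,2,3,4,1,6,8]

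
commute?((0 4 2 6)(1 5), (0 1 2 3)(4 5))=no:(0 4 2 6)(1 5)*(0 1 2 3)(4 5)=(0 5 2 6 1 4 3), (0 1 2 3)(4 5)*(0 4 2 6)(1 5)=(0 5 2 3 4 1 6)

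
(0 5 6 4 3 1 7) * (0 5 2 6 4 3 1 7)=(0 2 6 3 7 5 4 1)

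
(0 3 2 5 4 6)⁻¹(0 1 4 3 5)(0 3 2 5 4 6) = (1 6 2 4 3)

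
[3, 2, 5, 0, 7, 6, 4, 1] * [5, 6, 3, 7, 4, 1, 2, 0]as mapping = [0→7, 1→3, 2→1, 3→5, 4→0, 5→2, 6→4, 7→6]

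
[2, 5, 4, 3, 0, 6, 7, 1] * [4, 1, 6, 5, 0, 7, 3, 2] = [6, 7, 0, 5, 4, 3, 2, 1]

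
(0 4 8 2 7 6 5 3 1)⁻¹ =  (0 1 3 5 6 7 2 8 4)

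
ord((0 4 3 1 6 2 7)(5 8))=14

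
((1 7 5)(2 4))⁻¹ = (1 5 7)(2 4)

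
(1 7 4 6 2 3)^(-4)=(1 4 2)(3 7 6)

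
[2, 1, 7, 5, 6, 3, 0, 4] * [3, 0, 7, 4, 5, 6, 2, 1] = [7, 0, 1, 6, 2, 4, 3, 5] 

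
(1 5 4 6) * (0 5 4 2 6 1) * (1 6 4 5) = (0 1 5 2 4 6)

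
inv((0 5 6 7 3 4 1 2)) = (0 2 1 4 3 7 6 5)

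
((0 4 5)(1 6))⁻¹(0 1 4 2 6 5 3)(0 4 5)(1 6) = (0 3 4 6 5 2 1)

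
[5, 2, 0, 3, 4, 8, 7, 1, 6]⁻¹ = [2, 7, 1, 3, 4, 0, 8, 6, 5]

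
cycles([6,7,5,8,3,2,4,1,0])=(0 6 4 3 8)(1 7)(2 5)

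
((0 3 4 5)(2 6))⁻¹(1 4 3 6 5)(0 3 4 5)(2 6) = (0 1 5 4 2)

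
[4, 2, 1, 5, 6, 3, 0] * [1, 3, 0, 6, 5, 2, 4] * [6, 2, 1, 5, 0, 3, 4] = [3, 6, 5, 1, 0, 4, 2]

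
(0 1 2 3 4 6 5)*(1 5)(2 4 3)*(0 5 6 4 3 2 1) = (0 6)(1 3 2)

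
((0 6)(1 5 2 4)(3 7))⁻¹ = (0 6)(1 4 2 5)(3 7)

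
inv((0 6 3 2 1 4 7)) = (0 7 4 1 2 3 6)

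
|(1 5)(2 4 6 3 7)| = 10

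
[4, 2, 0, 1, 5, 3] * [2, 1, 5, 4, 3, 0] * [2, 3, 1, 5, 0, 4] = [5, 4, 1, 3, 2, 0]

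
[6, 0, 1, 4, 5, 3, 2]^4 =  [0, 1, 2, 4, 5, 3, 6]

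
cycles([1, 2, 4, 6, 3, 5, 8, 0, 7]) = (0 1 2 4 3 6 8 7) 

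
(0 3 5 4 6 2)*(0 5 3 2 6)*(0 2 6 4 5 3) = (0 6 4 2 3)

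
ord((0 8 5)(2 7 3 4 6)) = 15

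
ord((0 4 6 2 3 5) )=6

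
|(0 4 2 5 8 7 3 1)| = 8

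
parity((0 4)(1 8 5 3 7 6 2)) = odd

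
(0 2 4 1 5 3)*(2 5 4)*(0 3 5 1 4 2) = (0 1 2)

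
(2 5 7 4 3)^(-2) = (2 4 5 3 7)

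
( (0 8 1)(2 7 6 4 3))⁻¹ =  (0 1 8)(2 3 4 6 7)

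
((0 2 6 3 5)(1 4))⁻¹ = (0 5 3 6 2)(1 4)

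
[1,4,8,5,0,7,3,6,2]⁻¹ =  [4,0,8,6,1,3,7,5,2]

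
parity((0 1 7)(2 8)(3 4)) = even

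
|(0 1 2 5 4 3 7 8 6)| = 9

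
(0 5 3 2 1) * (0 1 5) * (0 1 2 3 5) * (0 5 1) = (1 2 5)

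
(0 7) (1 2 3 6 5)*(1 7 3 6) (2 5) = (0 3 1 5 7) (2 6) 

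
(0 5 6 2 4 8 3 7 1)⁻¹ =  (0 1 7 3 8 4 2 6 5)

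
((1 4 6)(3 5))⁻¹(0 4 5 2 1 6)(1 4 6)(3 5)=(0 6 3 2 4 1)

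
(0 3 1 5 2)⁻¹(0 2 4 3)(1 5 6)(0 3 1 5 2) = (0 4 1 3)(2 6 5)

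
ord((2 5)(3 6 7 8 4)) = 10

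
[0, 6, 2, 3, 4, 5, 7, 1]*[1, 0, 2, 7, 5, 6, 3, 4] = [1, 3, 2, 7, 5, 6, 4, 0]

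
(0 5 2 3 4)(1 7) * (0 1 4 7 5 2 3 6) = (0 2 6)(1 5 3 7 4)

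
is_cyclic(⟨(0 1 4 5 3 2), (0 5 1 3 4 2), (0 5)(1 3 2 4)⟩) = no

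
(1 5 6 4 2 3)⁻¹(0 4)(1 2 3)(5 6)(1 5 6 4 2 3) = (0 2)(1 5 3)(4 6)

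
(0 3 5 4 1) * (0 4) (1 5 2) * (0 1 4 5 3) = (1 5) (2 4 3) 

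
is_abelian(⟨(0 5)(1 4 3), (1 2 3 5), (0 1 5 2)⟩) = no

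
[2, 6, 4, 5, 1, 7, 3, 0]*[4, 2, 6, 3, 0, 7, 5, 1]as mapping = [0→6, 1→5, 2→0, 3→7, 4→2, 5→1, 6→3, 7→4]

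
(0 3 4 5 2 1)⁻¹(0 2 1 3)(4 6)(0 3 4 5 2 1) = (0 4 3 1)(5 6)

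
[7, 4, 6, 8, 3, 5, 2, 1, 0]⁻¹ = [8, 7, 6, 4, 1, 5, 2, 0, 3]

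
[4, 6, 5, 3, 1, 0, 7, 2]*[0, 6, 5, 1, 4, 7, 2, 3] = [4, 2, 7, 1, 6, 0, 3, 5]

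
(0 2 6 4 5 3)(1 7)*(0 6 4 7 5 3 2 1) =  (0 1 5 2 4 3 6 7)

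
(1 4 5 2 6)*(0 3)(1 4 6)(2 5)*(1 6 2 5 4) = (0 3)(1 2 6)(4 5)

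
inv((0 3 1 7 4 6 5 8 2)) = (0 2 8 5 6 4 7 1 3)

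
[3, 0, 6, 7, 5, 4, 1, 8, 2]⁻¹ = [1, 6, 8, 0, 5, 4, 2, 3, 7]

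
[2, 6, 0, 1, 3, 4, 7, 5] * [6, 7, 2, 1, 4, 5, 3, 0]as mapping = [0→2, 1→3, 2→6, 3→7, 4→1, 5→4, 6→0, 7→5]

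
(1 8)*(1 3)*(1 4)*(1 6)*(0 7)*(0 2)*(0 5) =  (0 7 2 5)(1 8 3 4 6)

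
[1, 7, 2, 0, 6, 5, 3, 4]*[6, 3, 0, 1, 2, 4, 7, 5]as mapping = [0→3, 1→5, 2→0, 3→6, 4→7, 5→4, 6→1, 7→2]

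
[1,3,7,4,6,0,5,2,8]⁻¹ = [5,0,7,1,3,6,4,2,8]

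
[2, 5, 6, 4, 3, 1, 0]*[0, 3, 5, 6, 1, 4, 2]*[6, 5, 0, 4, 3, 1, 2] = [1, 3, 0, 5, 2, 4, 6]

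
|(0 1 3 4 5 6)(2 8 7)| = 6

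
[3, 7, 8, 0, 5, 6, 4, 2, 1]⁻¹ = [3, 8, 7, 0, 6, 4, 5, 1, 2]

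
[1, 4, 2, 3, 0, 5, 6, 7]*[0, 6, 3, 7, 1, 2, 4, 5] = [6, 1, 3, 7, 0, 2, 4, 5]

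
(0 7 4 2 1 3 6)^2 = (0 4 1 6 7 2 3)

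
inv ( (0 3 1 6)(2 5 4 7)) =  (0 6 1 3)(2 7 4 5)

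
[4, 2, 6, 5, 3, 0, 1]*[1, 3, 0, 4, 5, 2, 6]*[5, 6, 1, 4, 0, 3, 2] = [3, 5, 2, 1, 0, 6, 4]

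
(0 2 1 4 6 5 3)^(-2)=(0 5 4 2 3 6 1)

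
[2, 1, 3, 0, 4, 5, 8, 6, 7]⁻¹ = [3, 1, 0, 2, 4, 5, 7, 8, 6]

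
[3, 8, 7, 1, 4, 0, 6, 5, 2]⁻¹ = [5, 3, 8, 0, 4, 7, 6, 2, 1]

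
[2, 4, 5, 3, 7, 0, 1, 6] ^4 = [2, 1, 5, 3, 4, 0, 6, 7] 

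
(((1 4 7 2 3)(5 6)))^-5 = (5 6)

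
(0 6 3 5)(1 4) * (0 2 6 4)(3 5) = (0 4 1)(2 6 5)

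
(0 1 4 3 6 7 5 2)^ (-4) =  (0 6)(1 7)(2 3)(4 5)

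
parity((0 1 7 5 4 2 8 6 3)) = even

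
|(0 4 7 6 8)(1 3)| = 10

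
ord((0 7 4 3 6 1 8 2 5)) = 9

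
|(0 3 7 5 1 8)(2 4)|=6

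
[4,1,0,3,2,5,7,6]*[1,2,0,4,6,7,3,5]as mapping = [0→6,1→2,2→1,3→4,4→0,5→7,6→5,7→3]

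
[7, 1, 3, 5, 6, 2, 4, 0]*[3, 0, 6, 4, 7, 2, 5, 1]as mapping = [0→1, 1→0, 2→4, 3→2, 4→5, 5→6, 6→7, 7→3]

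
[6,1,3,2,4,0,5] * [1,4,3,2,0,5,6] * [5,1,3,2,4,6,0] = [0,4,3,2,5,1,6]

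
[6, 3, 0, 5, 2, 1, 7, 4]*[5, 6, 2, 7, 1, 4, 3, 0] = [3, 7, 5, 4, 2, 6, 0, 1]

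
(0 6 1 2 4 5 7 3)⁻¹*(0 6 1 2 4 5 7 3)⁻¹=(0 7 4 1)(2 6 3 5)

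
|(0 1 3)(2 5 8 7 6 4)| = 6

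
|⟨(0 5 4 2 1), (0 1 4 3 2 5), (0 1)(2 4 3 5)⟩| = 720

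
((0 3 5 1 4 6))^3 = (0 1)(3 4)(5 6)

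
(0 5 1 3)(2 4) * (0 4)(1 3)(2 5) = (0 2)(3 4 5)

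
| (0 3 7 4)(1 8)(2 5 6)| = 12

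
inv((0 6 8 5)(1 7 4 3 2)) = (0 5 8 6)(1 2 3 4 7)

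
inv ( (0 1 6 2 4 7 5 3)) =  (0 3 5 7 4 2 6 1)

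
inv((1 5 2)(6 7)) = (1 2 5)(6 7)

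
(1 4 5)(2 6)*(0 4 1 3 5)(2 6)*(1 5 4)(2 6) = (0 1 5 3 4)(2 6)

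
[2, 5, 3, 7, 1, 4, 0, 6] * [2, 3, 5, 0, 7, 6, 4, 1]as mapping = [0→5, 1→6, 2→0, 3→1, 4→3, 5→7, 6→2, 7→4]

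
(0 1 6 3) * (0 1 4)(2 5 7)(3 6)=(0 4)(1 3)(2 5 7)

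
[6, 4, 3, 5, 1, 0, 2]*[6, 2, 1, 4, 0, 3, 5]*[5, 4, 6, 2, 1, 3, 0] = [3, 5, 1, 2, 6, 0, 4]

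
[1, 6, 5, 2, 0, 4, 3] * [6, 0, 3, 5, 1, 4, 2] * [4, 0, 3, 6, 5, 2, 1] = [4, 3, 5, 6, 1, 0, 2]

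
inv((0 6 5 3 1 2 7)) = (0 7 2 1 3 5 6)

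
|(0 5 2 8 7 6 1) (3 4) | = 14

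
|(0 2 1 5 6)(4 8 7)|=15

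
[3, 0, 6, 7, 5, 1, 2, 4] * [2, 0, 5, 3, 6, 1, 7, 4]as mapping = [0→3, 1→2, 2→7, 3→4, 4→1, 5→0, 6→5, 7→6]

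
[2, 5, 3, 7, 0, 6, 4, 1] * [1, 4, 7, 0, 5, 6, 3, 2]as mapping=[0→7, 1→6, 2→0, 3→2, 4→1, 5→3, 6→5, 7→4]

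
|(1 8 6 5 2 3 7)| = 7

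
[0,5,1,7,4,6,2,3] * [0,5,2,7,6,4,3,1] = [0,4,5,1,6,3,2,7]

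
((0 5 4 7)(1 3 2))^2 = (0 4)(1 2 3)(5 7)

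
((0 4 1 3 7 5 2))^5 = (0 5 3 4 2 7 1)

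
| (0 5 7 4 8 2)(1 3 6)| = 6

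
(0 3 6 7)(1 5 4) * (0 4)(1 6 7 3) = (0 1 5)(3 7 4 6)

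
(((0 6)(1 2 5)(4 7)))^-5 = (0 6)(1 2 5)(4 7)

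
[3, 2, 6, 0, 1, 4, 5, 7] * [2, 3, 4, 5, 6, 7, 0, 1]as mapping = [0→5, 1→4, 2→0, 3→2, 4→3, 5→6, 6→7, 7→1]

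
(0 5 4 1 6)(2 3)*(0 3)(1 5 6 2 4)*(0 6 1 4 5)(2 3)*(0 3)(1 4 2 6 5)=(0 4 3 1)(2 5)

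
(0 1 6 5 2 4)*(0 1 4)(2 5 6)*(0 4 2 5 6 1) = (0 2 4)(1 5 6)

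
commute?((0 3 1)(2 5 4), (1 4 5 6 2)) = no:(0 3 1)(2 5 4)*(1 4 5 6 2) = (0 3 4 1)(2 6), (1 4 5 6 2)*(0 3 1)(2 5 4) = (0 3 1 2)(5 6)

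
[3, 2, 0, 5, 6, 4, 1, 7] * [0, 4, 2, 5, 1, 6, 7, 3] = [5, 2, 0, 6, 7, 1, 4, 3]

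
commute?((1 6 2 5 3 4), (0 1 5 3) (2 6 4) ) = no:(1 6 2 5 3 4)*(0 1 5 3) (2 6 4) = (0 1 4 5) (2 3), (0 1 5 3) (2 6 4)*(1 6 2 5 3 4) = (0 6 1 3) (4 5) 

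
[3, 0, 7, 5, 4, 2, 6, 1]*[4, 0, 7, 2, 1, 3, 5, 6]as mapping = [0→2, 1→4, 2→6, 3→3, 4→1, 5→7, 6→5, 7→0]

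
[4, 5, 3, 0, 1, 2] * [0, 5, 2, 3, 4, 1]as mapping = [0→4, 1→1, 2→3, 3→0, 4→5, 5→2]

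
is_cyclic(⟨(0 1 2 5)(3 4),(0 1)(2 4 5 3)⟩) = no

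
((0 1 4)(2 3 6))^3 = ()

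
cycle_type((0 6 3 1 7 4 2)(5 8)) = 2.7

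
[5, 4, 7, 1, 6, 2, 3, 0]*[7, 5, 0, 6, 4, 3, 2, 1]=[3, 4, 1, 5, 2, 0, 6, 7]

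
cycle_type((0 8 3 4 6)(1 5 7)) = 3.5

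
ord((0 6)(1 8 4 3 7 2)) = 6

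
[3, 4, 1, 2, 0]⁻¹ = [4, 2, 3, 0, 1]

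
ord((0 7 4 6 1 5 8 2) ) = 8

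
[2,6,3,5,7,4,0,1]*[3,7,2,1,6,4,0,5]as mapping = [0→2,1→0,2→1,3→4,4→5,5→6,6→3,7→7]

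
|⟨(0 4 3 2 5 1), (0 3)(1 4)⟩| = 36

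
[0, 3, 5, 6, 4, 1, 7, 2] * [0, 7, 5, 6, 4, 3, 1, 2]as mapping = [0→0, 1→6, 2→3, 3→1, 4→4, 5→7, 6→2, 7→5]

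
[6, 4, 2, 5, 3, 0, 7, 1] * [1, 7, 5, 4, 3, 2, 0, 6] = [0, 3, 5, 2, 4, 1, 6, 7]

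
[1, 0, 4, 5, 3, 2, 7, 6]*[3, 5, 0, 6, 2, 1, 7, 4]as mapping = [0→5, 1→3, 2→2, 3→1, 4→6, 5→0, 6→4, 7→7]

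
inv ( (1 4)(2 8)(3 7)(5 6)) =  (1 4)(2 8)(3 7)(5 6)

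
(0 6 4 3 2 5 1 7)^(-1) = (0 7 1 5 2 3 4 6)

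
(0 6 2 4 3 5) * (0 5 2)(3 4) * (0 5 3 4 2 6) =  (2 4)(3 6 5)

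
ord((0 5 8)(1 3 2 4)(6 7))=12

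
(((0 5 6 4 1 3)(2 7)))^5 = (0 3 1 4 6 5)(2 7)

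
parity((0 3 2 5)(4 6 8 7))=even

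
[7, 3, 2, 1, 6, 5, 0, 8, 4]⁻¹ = [6, 3, 2, 1, 8, 5, 4, 0, 7]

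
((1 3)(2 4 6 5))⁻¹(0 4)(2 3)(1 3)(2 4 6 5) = (0 6)(1 4)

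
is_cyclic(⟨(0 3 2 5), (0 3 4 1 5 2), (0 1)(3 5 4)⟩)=no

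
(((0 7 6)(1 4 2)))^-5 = (0 7 6)(1 4 2)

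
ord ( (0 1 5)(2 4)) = 6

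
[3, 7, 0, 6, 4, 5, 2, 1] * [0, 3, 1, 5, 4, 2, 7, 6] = [5, 6, 0, 7, 4, 2, 1, 3]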